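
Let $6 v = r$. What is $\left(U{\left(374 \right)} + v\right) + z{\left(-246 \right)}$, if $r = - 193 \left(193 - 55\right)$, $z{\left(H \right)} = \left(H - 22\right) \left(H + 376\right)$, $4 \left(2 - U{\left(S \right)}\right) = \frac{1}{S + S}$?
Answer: $- \frac{117516785}{2992} \approx -39277.0$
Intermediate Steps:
$U{\left(S \right)} = 2 - \frac{1}{8 S}$ ($U{\left(S \right)} = 2 - \frac{1}{4 \left(S + S\right)} = 2 - \frac{1}{4 \cdot 2 S} = 2 - \frac{\frac{1}{2} \frac{1}{S}}{4} = 2 - \frac{1}{8 S}$)
$z{\left(H \right)} = \left(-22 + H\right) \left(376 + H\right)$
$r = -26634$ ($r = \left(-193\right) 138 = -26634$)
$v = -4439$ ($v = \frac{1}{6} \left(-26634\right) = -4439$)
$\left(U{\left(374 \right)} + v\right) + z{\left(-246 \right)} = \left(\left(2 - \frac{1}{8 \cdot 374}\right) - 4439\right) + \left(-8272 + \left(-246\right)^{2} + 354 \left(-246\right)\right) = \left(\left(2 - \frac{1}{2992}\right) - 4439\right) - 34840 = \left(\frac{5983}{2992} - 4439\right) - 34840 = - \frac{13275505}{2992} - 34840 = - \frac{117516785}{2992}$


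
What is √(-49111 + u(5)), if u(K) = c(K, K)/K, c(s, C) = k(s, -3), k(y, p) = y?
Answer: I*√49110 ≈ 221.61*I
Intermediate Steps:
c(s, C) = s
u(K) = 1 (u(K) = K/K = 1)
√(-49111 + u(5)) = √(-49111 + 1) = √(-49110) = I*√49110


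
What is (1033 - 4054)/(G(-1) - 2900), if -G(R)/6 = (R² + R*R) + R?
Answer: 3021/2906 ≈ 1.0396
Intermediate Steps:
G(R) = -12*R² - 6*R (G(R) = -6*((R² + R*R) + R) = -6*((R² + R²) + R) = -6*(2*R² + R) = -6*(R + 2*R²) = -12*R² - 6*R)
(1033 - 4054)/(G(-1) - 2900) = (1033 - 4054)/(-6*(-1)*(1 + 2*(-1)) - 2900) = -3021/(-6*(-1)*(1 - 2) - 2900) = -3021/(-6*(-1)*(-1) - 2900) = -3021/(-6 - 2900) = -3021/(-2906) = -3021*(-1/2906) = 3021/2906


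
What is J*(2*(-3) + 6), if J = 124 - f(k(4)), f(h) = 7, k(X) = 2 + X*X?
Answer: 0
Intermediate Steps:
k(X) = 2 + X²
J = 117 (J = 124 - 1*7 = 124 - 7 = 117)
J*(2*(-3) + 6) = 117*(2*(-3) + 6) = 117*(-6 + 6) = 117*0 = 0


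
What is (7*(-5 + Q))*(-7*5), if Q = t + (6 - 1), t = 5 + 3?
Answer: -1960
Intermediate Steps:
t = 8
Q = 13 (Q = 8 + (6 - 1) = 8 + 5 = 13)
(7*(-5 + Q))*(-7*5) = (7*(-5 + 13))*(-7*5) = (7*8)*(-35) = 56*(-35) = -1960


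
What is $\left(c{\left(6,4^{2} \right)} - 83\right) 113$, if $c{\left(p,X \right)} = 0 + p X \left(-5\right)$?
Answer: $-63619$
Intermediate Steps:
$c{\left(p,X \right)} = - 5 X p$ ($c{\left(p,X \right)} = 0 + X p \left(-5\right) = 0 - 5 X p = - 5 X p$)
$\left(c{\left(6,4^{2} \right)} - 83\right) 113 = \left(\left(-5\right) 4^{2} \cdot 6 - 83\right) 113 = \left(\left(-5\right) 16 \cdot 6 - 83\right) 113 = \left(-480 - 83\right) 113 = \left(-563\right) 113 = -63619$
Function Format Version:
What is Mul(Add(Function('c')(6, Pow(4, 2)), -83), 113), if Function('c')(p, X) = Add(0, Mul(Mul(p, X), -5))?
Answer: -63619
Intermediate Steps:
Function('c')(p, X) = Mul(-5, X, p) (Function('c')(p, X) = Add(0, Mul(Mul(X, p), -5)) = Add(0, Mul(-5, X, p)) = Mul(-5, X, p))
Mul(Add(Function('c')(6, Pow(4, 2)), -83), 113) = Mul(Add(Mul(-5, Pow(4, 2), 6), -83), 113) = Mul(Add(Mul(-5, 16, 6), -83), 113) = Mul(Add(-480, -83), 113) = Mul(-563, 113) = -63619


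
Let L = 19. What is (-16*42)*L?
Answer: -12768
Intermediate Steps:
(-16*42)*L = -16*42*19 = -672*19 = -12768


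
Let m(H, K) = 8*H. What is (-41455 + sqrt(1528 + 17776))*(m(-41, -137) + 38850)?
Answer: -1596929510 + 77044*sqrt(4826) ≈ -1.5916e+9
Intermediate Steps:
(-41455 + sqrt(1528 + 17776))*(m(-41, -137) + 38850) = (-41455 + sqrt(1528 + 17776))*(8*(-41) + 38850) = (-41455 + sqrt(19304))*(-328 + 38850) = (-41455 + 2*sqrt(4826))*38522 = -1596929510 + 77044*sqrt(4826)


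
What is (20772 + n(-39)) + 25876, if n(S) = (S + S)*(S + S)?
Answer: 52732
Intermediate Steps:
n(S) = 4*S**2 (n(S) = (2*S)*(2*S) = 4*S**2)
(20772 + n(-39)) + 25876 = (20772 + 4*(-39)**2) + 25876 = (20772 + 4*1521) + 25876 = (20772 + 6084) + 25876 = 26856 + 25876 = 52732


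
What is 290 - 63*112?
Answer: -6766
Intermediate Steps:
290 - 63*112 = 290 - 7056 = -6766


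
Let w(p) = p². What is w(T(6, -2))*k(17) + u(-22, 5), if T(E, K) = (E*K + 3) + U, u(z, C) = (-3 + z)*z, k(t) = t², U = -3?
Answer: 42166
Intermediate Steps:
u(z, C) = z*(-3 + z)
T(E, K) = E*K (T(E, K) = (E*K + 3) - 3 = (3 + E*K) - 3 = E*K)
w(T(6, -2))*k(17) + u(-22, 5) = (6*(-2))²*17² - 22*(-3 - 22) = (-12)²*289 - 22*(-25) = 144*289 + 550 = 41616 + 550 = 42166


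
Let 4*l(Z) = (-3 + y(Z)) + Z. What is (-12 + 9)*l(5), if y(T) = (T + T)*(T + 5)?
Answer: -153/2 ≈ -76.500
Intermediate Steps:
y(T) = 2*T*(5 + T) (y(T) = (2*T)*(5 + T) = 2*T*(5 + T))
l(Z) = -¾ + Z/4 + Z*(5 + Z)/2 (l(Z) = ((-3 + 2*Z*(5 + Z)) + Z)/4 = (-3 + Z + 2*Z*(5 + Z))/4 = -¾ + Z/4 + Z*(5 + Z)/2)
(-12 + 9)*l(5) = (-12 + 9)*(-¾ + (¼)*5 + (½)*5*(5 + 5)) = -3*(-¾ + 5/4 + (½)*5*10) = -3*(-¾ + 5/4 + 25) = -3*51/2 = -153/2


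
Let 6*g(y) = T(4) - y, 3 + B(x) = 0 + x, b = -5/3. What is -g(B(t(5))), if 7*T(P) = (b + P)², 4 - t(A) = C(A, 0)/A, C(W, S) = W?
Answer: -7/54 ≈ -0.12963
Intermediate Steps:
b = -5/3 (b = -5*⅓ = -5/3 ≈ -1.6667)
t(A) = 3 (t(A) = 4 - A/A = 4 - 1*1 = 4 - 1 = 3)
T(P) = (-5/3 + P)²/7
B(x) = -3 + x (B(x) = -3 + (0 + x) = -3 + x)
g(y) = 7/54 - y/6 (g(y) = ((-5 + 3*4)²/63 - y)/6 = ((-5 + 12)²/63 - y)/6 = ((1/63)*7² - y)/6 = ((1/63)*49 - y)/6 = (7/9 - y)/6 = 7/54 - y/6)
-g(B(t(5))) = -(7/54 - (-3 + 3)/6) = -(7/54 - ⅙*0) = -(7/54 + 0) = -1*7/54 = -7/54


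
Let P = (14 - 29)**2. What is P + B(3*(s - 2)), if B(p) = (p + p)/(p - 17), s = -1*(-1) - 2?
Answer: 2934/13 ≈ 225.69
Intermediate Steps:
s = -1 (s = 1 - 2 = -1)
P = 225 (P = (-15)**2 = 225)
B(p) = 2*p/(-17 + p) (B(p) = (2*p)/(-17 + p) = 2*p/(-17 + p))
P + B(3*(s - 2)) = 225 + 2*(3*(-1 - 2))/(-17 + 3*(-1 - 2)) = 225 + 2*(3*(-3))/(-17 + 3*(-3)) = 225 + 2*(-9)/(-17 - 9) = 225 + 2*(-9)/(-26) = 225 + 2*(-9)*(-1/26) = 225 + 9/13 = 2934/13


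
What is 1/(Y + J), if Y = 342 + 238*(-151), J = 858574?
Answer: 1/822978 ≈ 1.2151e-6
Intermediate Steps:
Y = -35596 (Y = 342 - 35938 = -35596)
1/(Y + J) = 1/(-35596 + 858574) = 1/822978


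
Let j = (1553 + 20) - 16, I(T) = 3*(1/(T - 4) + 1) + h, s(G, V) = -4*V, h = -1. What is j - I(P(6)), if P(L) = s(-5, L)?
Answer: 43543/28 ≈ 1555.1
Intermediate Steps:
P(L) = -4*L
I(T) = 2 + 3/(-4 + T) (I(T) = 3*(1/(T - 4) + 1) - 1 = 3*(1/(-4 + T) + 1) - 1 = 3*(1 + 1/(-4 + T)) - 1 = (3 + 3/(-4 + T)) - 1 = 2 + 3/(-4 + T))
j = 1557 (j = 1573 - 16 = 1557)
j - I(P(6)) = 1557 - (-5 + 2*(-4*6))/(-4 - 4*6) = 1557 - (-5 + 2*(-24))/(-4 - 24) = 1557 - (-5 - 48)/(-28) = 1557 - (-1)*(-53)/28 = 1557 - 1*53/28 = 1557 - 53/28 = 43543/28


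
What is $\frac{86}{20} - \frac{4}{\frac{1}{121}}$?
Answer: $- \frac{4797}{10} \approx -479.7$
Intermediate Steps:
$\frac{86}{20} - \frac{4}{\frac{1}{121}} = 86 \cdot \frac{1}{20} - 4 \frac{1}{\frac{1}{121}} = \frac{43}{10} - 484 = - \frac{4797}{10}$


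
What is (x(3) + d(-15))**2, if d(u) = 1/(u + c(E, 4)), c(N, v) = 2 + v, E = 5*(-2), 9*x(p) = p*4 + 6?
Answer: 289/81 ≈ 3.5679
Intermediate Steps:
x(p) = 2/3 + 4*p/9 (x(p) = (p*4 + 6)/9 = (4*p + 6)/9 = (6 + 4*p)/9 = 2/3 + 4*p/9)
E = -10
d(u) = 1/(6 + u) (d(u) = 1/(u + (2 + 4)) = 1/(u + 6) = 1/(6 + u))
(x(3) + d(-15))**2 = ((2/3 + (4/9)*3) + 1/(6 - 15))**2 = ((2/3 + 4/3) + 1/(-9))**2 = (2 - 1/9)**2 = (17/9)**2 = 289/81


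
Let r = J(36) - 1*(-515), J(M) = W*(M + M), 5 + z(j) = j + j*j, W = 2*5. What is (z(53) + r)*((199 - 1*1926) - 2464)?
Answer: -17149572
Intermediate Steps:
W = 10
z(j) = -5 + j + j**2 (z(j) = -5 + (j + j*j) = -5 + (j + j**2) = -5 + j + j**2)
J(M) = 20*M (J(M) = 10*(M + M) = 10*(2*M) = 20*M)
r = 1235 (r = 20*36 - 1*(-515) = 720 + 515 = 1235)
(z(53) + r)*((199 - 1*1926) - 2464) = ((-5 + 53 + 53**2) + 1235)*((199 - 1*1926) - 2464) = ((-5 + 53 + 2809) + 1235)*((199 - 1926) - 2464) = (2857 + 1235)*(-1727 - 2464) = 4092*(-4191) = -17149572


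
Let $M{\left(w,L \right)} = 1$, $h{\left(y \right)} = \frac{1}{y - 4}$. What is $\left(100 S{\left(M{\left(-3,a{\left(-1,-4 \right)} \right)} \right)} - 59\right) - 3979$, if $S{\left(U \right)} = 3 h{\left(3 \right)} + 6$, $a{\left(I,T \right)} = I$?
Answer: $-3738$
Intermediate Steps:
$h{\left(y \right)} = \frac{1}{-4 + y}$
$S{\left(U \right)} = 3$ ($S{\left(U \right)} = \frac{3}{-4 + 3} + 6 = \frac{3}{-1} + 6 = 3 \left(-1\right) + 6 = -3 + 6 = 3$)
$\left(100 S{\left(M{\left(-3,a{\left(-1,-4 \right)} \right)} \right)} - 59\right) - 3979 = \left(100 \cdot 3 - 59\right) - 3979 = \left(300 - 59\right) - 3979 = 241 - 3979 = -3738$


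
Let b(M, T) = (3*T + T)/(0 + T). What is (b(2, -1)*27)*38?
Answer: 4104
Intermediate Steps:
b(M, T) = 4 (b(M, T) = (4*T)/T = 4)
(b(2, -1)*27)*38 = (4*27)*38 = 108*38 = 4104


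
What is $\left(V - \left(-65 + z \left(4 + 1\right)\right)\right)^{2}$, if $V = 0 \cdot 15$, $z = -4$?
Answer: $7225$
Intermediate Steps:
$V = 0$
$\left(V - \left(-65 + z \left(4 + 1\right)\right)\right)^{2} = \left(0 + \left(65 - - 4 \left(4 + 1\right)\right)\right)^{2} = \left(0 + \left(65 - \left(-4\right) 5\right)\right)^{2} = \left(0 + \left(65 - -20\right)\right)^{2} = \left(0 + \left(65 + 20\right)\right)^{2} = \left(0 + 85\right)^{2} = 85^{2} = 7225$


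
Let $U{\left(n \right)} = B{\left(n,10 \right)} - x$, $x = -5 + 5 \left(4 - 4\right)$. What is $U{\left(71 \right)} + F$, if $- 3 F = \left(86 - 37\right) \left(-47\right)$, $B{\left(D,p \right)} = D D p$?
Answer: $\frac{153548}{3} \approx 51183.0$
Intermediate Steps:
$x = -5$ ($x = -5 + 5 \left(4 - 4\right) = -5 + 5 \cdot 0 = -5 + 0 = -5$)
$B{\left(D,p \right)} = p D^{2}$ ($B{\left(D,p \right)} = D^{2} p = p D^{2}$)
$F = \frac{2303}{3}$ ($F = - \frac{\left(86 - 37\right) \left(-47\right)}{3} = - \frac{49 \left(-47\right)}{3} = \left(- \frac{1}{3}\right) \left(-2303\right) = \frac{2303}{3} \approx 767.67$)
$U{\left(n \right)} = 5 + 10 n^{2}$ ($U{\left(n \right)} = 10 n^{2} - -5 = 10 n^{2} + 5 = 5 + 10 n^{2}$)
$U{\left(71 \right)} + F = \left(5 + 10 \cdot 71^{2}\right) + \frac{2303}{3} = \left(5 + 10 \cdot 5041\right) + \frac{2303}{3} = \left(5 + 50410\right) + \frac{2303}{3} = 50415 + \frac{2303}{3} = \frac{153548}{3}$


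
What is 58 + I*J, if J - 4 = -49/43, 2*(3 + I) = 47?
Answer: 10031/86 ≈ 116.64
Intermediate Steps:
I = 41/2 (I = -3 + (½)*47 = -3 + 47/2 = 41/2 ≈ 20.500)
J = 123/43 (J = 4 - 49/43 = 123/43 ≈ 2.8605)
58 + I*J = 58 + (41/2)*(123/43) = 58 + 5043/86 = 10031/86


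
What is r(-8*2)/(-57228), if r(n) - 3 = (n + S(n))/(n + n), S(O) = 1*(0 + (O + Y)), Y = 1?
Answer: -127/1831296 ≈ -6.9350e-5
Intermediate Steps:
S(O) = 1 + O (S(O) = 1*(0 + (O + 1)) = 1*(0 + (1 + O)) = 1*(1 + O) = 1 + O)
r(n) = 3 + (1 + 2*n)/(2*n) (r(n) = 3 + (n + (1 + n))/(n + n) = 3 + (1 + 2*n)/((2*n)) = 3 + (1 + 2*n)*(1/(2*n)) = 3 + (1 + 2*n)/(2*n))
r(-8*2)/(-57228) = (4 + 1/(2*((-8*2))))/(-57228) = (4 + (1/2)/(-16))*(-1/57228) = (4 + (1/2)*(-1/16))*(-1/57228) = (4 - 1/32)*(-1/57228) = (127/32)*(-1/57228) = -127/1831296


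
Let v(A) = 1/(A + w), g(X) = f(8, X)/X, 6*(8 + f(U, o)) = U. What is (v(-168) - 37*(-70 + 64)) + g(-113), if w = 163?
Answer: 376051/1695 ≈ 221.86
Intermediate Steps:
f(U, o) = -8 + U/6
g(X) = -20/(3*X) (g(X) = (-8 + (1/6)*8)/X = (-8 + 4/3)/X = -20/(3*X))
v(A) = 1/(163 + A) (v(A) = 1/(A + 163) = 1/(163 + A))
(v(-168) - 37*(-70 + 64)) + g(-113) = (1/(163 - 168) - 37*(-70 + 64)) - 20/3/(-113) = (1/(-5) - 37*(-6)) - 20/3*(-1/113) = (-1/5 + 222) + 20/339 = 1109/5 + 20/339 = 376051/1695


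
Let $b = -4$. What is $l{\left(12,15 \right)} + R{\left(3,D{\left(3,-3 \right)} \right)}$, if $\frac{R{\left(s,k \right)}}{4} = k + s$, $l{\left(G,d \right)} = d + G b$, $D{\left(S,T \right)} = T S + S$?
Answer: $-45$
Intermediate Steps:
$D{\left(S,T \right)} = S + S T$ ($D{\left(S,T \right)} = S T + S = S + S T$)
$l{\left(G,d \right)} = d - 4 G$ ($l{\left(G,d \right)} = d + G \left(-4\right) = d - 4 G$)
$R{\left(s,k \right)} = 4 k + 4 s$ ($R{\left(s,k \right)} = 4 \left(k + s\right) = 4 k + 4 s$)
$l{\left(12,15 \right)} + R{\left(3,D{\left(3,-3 \right)} \right)} = \left(15 - 48\right) + \left(4 \cdot 3 \left(1 - 3\right) + 4 \cdot 3\right) = \left(15 - 48\right) + \left(4 \cdot 3 \left(-2\right) + 12\right) = -33 + \left(4 \left(-6\right) + 12\right) = -33 + \left(-24 + 12\right) = -33 - 12 = -45$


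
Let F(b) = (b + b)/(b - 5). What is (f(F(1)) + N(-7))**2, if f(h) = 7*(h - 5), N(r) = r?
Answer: 8281/4 ≈ 2070.3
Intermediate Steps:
F(b) = 2*b/(-5 + b) (F(b) = (2*b)/(-5 + b) = 2*b/(-5 + b))
f(h) = -35 + 7*h (f(h) = 7*(-5 + h) = -35 + 7*h)
(f(F(1)) + N(-7))**2 = ((-35 + 7*(2*1/(-5 + 1))) - 7)**2 = ((-35 + 7*(2*1/(-4))) - 7)**2 = ((-35 + 7*(2*1*(-1/4))) - 7)**2 = ((-35 + 7*(-1/2)) - 7)**2 = ((-35 - 7/2) - 7)**2 = (-77/2 - 7)**2 = (-91/2)**2 = 8281/4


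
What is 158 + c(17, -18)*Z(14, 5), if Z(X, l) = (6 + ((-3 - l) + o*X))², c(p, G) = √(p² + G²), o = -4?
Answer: 158 + 3364*√613 ≈ 83447.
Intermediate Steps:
c(p, G) = √(G² + p²)
Z(X, l) = (3 - l - 4*X)² (Z(X, l) = (6 + ((-3 - l) - 4*X))² = (6 + (-3 - l - 4*X))² = (3 - l - 4*X)²)
158 + c(17, -18)*Z(14, 5) = 158 + √((-18)² + 17²)*(3 - 1*5 - 4*14)² = 158 + √(324 + 289)*(3 - 5 - 56)² = 158 + √613*(-58)² = 158 + √613*3364 = 158 + 3364*√613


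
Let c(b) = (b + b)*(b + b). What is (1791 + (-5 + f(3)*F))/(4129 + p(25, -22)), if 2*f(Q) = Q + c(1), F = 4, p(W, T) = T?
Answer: 600/1369 ≈ 0.43828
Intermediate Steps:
c(b) = 4*b**2 (c(b) = (2*b)*(2*b) = 4*b**2)
f(Q) = 2 + Q/2 (f(Q) = (Q + 4*1**2)/2 = (Q + 4*1)/2 = (Q + 4)/2 = (4 + Q)/2 = 2 + Q/2)
(1791 + (-5 + f(3)*F))/(4129 + p(25, -22)) = (1791 + (-5 + (2 + (1/2)*3)*4))/(4129 - 22) = (1791 + (-5 + (2 + 3/2)*4))/4107 = (1791 + (-5 + (7/2)*4))*(1/4107) = (1791 + (-5 + 14))*(1/4107) = (1791 + 9)*(1/4107) = 1800*(1/4107) = 600/1369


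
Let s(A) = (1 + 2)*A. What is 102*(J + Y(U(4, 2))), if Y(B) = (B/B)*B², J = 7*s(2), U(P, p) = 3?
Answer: 5202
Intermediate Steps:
s(A) = 3*A
J = 42 (J = 7*(3*2) = 7*6 = 42)
Y(B) = B² (Y(B) = 1*B² = B²)
102*(J + Y(U(4, 2))) = 102*(42 + 3²) = 102*(42 + 9) = 102*51 = 5202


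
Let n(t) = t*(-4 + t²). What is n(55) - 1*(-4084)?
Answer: 170239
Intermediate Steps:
n(55) - 1*(-4084) = 55*(-4 + 55²) - 1*(-4084) = 55*(-4 + 3025) + 4084 = 55*3021 + 4084 = 166155 + 4084 = 170239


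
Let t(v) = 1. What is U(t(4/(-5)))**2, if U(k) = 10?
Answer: 100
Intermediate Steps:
U(t(4/(-5)))**2 = 10**2 = 100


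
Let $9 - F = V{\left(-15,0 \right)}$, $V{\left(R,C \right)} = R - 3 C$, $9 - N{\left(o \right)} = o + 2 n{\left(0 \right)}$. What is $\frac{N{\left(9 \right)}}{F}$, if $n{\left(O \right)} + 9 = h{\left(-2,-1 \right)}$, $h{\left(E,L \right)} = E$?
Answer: $\frac{11}{12} \approx 0.91667$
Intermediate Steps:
$n{\left(O \right)} = -11$ ($n{\left(O \right)} = -9 - 2 = -11$)
$N{\left(o \right)} = 31 - o$ ($N{\left(o \right)} = 9 - \left(o + 2 \left(-11\right)\right) = 9 - \left(o - 22\right) = 9 - \left(-22 + o\right) = 31 - o$)
$F = 24$ ($F = 9 - \left(-15 - 0\right) = 9 - \left(-15 + 0\right) = 9 - -15 = 9 + 15 = 24$)
$\frac{N{\left(9 \right)}}{F} = \frac{31 - 9}{24} = \left(31 - 9\right) \frac{1}{24} = 22 \cdot \frac{1}{24} = \frac{11}{12}$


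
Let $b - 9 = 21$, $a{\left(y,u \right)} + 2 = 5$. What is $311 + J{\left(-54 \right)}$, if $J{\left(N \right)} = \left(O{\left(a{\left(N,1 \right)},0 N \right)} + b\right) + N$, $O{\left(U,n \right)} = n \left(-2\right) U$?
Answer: $287$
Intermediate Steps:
$a{\left(y,u \right)} = 3$ ($a{\left(y,u \right)} = -2 + 5 = 3$)
$b = 30$ ($b = 9 + 21 = 30$)
$O{\left(U,n \right)} = - 2 U n$ ($O{\left(U,n \right)} = - 2 n U = - 2 U n$)
$J{\left(N \right)} = 30 + N$ ($J{\left(N \right)} = \left(\left(-2\right) 3 \cdot 0 N + 30\right) + N = \left(\left(-2\right) 3 \cdot 0 + 30\right) + N = \left(0 + 30\right) + N = 30 + N$)
$311 + J{\left(-54 \right)} = 311 + \left(30 - 54\right) = 311 - 24 = 287$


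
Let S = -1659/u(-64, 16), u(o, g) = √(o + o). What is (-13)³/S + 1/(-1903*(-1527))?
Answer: 1/2905881 + 17576*I*√2/1659 ≈ 3.4413e-7 + 14.983*I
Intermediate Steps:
u(o, g) = √2*√o (u(o, g) = √(2*o) = √2*√o)
S = 1659*I*√2/16 (S = -1659*(-I*√2/16) = -(-1659)*I*√2/16 = 1659*I*√2/16 ≈ 146.64*I)
(-13)³/S + 1/(-1903*(-1527)) = (-13)³/((1659*I*√2/16)) + 1/(-1903*(-1527)) = -(-17576)*I*√2/1659 - 1/1903*(-1/1527) = 17576*I*√2/1659 + 1/2905881 = 1/2905881 + 17576*I*√2/1659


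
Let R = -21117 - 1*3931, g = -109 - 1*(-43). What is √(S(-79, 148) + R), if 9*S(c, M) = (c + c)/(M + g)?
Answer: I*√378954431/123 ≈ 158.27*I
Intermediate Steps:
g = -66 (g = -109 + 43 = -66)
R = -25048 (R = -21117 - 3931 = -25048)
S(c, M) = 2*c/(9*(-66 + M)) (S(c, M) = ((c + c)/(M - 66))/9 = ((2*c)/(-66 + M))/9 = (2*c/(-66 + M))/9 = 2*c/(9*(-66 + M)))
√(S(-79, 148) + R) = √((2/9)*(-79)/(-66 + 148) - 25048) = √((2/9)*(-79)/82 - 25048) = √((2/9)*(-79)*(1/82) - 25048) = √(-79/369 - 25048) = √(-9242791/369) = I*√378954431/123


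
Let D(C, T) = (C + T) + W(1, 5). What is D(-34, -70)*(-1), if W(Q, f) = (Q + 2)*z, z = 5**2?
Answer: 29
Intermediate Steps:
z = 25
W(Q, f) = 50 + 25*Q (W(Q, f) = (Q + 2)*25 = (2 + Q)*25 = 50 + 25*Q)
D(C, T) = 75 + C + T (D(C, T) = (C + T) + (50 + 25*1) = (C + T) + (50 + 25) = (C + T) + 75 = 75 + C + T)
D(-34, -70)*(-1) = (75 - 34 - 70)*(-1) = -29*(-1) = 29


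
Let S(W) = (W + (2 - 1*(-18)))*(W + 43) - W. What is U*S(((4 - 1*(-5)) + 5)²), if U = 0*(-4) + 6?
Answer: 308568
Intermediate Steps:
U = 6 (U = 0 + 6 = 6)
S(W) = -W + (20 + W)*(43 + W) (S(W) = (W + (2 + 18))*(43 + W) - W = (W + 20)*(43 + W) - W = (20 + W)*(43 + W) - W = -W + (20 + W)*(43 + W))
U*S(((4 - 1*(-5)) + 5)²) = 6*(860 + (((4 - 1*(-5)) + 5)²)² + 62*((4 - 1*(-5)) + 5)²) = 6*(860 + (((4 + 5) + 5)²)² + 62*((4 + 5) + 5)²) = 6*(860 + ((9 + 5)²)² + 62*(9 + 5)²) = 6*(860 + (14²)² + 62*14²) = 6*(860 + 196² + 62*196) = 6*(860 + 38416 + 12152) = 6*51428 = 308568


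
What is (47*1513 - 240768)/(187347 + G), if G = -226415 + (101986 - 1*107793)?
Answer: 169657/44875 ≈ 3.7807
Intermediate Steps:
G = -232222 (G = -226415 + (101986 - 107793) = -226415 - 5807 = -232222)
(47*1513 - 240768)/(187347 + G) = (47*1513 - 240768)/(187347 - 232222) = (71111 - 240768)/(-44875) = -169657*(-1/44875) = 169657/44875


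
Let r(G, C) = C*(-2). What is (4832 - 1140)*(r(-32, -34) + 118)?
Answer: 686712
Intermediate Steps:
r(G, C) = -2*C
(4832 - 1140)*(r(-32, -34) + 118) = (4832 - 1140)*(-2*(-34) + 118) = 3692*(68 + 118) = 3692*186 = 686712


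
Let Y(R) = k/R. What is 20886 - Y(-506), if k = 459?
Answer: 10568775/506 ≈ 20887.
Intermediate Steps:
Y(R) = 459/R
20886 - Y(-506) = 20886 - 459/(-506) = 20886 - 459*(-1)/506 = 20886 - 1*(-459/506) = 20886 + 459/506 = 10568775/506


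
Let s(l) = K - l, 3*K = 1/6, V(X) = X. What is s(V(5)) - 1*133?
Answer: -2483/18 ≈ -137.94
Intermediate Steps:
K = 1/18 (K = (⅓)/6 = (⅓)*(⅙) = 1/18 ≈ 0.055556)
s(l) = 1/18 - l
s(V(5)) - 1*133 = (1/18 - 1*5) - 1*133 = (1/18 - 5) - 133 = -89/18 - 133 = -2483/18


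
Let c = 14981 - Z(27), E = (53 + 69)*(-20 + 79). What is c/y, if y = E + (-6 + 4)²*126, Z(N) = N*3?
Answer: 7450/3851 ≈ 1.9346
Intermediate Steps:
Z(N) = 3*N
E = 7198 (E = 122*59 = 7198)
c = 14900 (c = 14981 - 3*27 = 14981 - 1*81 = 14981 - 81 = 14900)
y = 7702 (y = 7198 + (-6 + 4)²*126 = 7198 + (-2)²*126 = 7198 + 4*126 = 7198 + 504 = 7702)
c/y = 14900/7702 = 14900*(1/7702) = 7450/3851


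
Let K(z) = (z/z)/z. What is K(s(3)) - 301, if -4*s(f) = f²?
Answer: -2713/9 ≈ -301.44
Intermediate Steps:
s(f) = -f²/4
K(z) = 1/z
K(s(3)) - 301 = 1/(-¼*3²) - 301 = 1/(-¼*9) - 301 = 1/(-9/4) - 301 = -4/9 - 301 = -2713/9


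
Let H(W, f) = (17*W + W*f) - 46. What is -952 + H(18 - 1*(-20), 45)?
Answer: 1358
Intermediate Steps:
H(W, f) = -46 + 17*W + W*f
-952 + H(18 - 1*(-20), 45) = -952 + (-46 + 17*(18 - 1*(-20)) + (18 - 1*(-20))*45) = -952 + (-46 + 17*(18 + 20) + (18 + 20)*45) = -952 + (-46 + 17*38 + 38*45) = -952 + (-46 + 646 + 1710) = -952 + 2310 = 1358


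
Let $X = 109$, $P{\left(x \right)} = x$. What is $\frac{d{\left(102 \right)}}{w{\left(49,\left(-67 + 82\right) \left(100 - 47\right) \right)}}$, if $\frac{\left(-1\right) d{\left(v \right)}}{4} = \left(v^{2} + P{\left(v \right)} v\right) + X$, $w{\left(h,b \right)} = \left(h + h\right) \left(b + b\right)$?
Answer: $- \frac{20917}{38955} \approx -0.53695$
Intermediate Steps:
$w{\left(h,b \right)} = 4 b h$ ($w{\left(h,b \right)} = 2 h 2 b = 4 b h$)
$d{\left(v \right)} = -436 - 8 v^{2}$ ($d{\left(v \right)} = - 4 \left(\left(v^{2} + v v\right) + 109\right) = - 4 \left(\left(v^{2} + v^{2}\right) + 109\right) = - 4 \left(2 v^{2} + 109\right) = - 4 \left(109 + 2 v^{2}\right) = -436 - 8 v^{2}$)
$\frac{d{\left(102 \right)}}{w{\left(49,\left(-67 + 82\right) \left(100 - 47\right) \right)}} = \frac{-436 - 8 \cdot 102^{2}}{4 \left(-67 + 82\right) \left(100 - 47\right) 49} = \frac{-436 - 83232}{4 \cdot 15 \cdot 53 \cdot 49} = \frac{-436 - 83232}{4 \cdot 795 \cdot 49} = - \frac{83668}{155820} = \left(-83668\right) \frac{1}{155820} = - \frac{20917}{38955}$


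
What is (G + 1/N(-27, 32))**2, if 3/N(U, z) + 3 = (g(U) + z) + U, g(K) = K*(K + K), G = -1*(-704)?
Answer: 12759184/9 ≈ 1.4177e+6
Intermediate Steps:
G = 704
g(K) = 2*K**2 (g(K) = K*(2*K) = 2*K**2)
N(U, z) = 3/(-3 + U + z + 2*U**2) (N(U, z) = 3/(-3 + ((2*U**2 + z) + U)) = 3/(-3 + ((z + 2*U**2) + U)) = 3/(-3 + (U + z + 2*U**2)) = 3/(-3 + U + z + 2*U**2))
(G + 1/N(-27, 32))**2 = (704 + 1/(3/(-3 - 27 + 32 + 2*(-27)**2)))**2 = (704 + 1/(3/(-3 - 27 + 32 + 2*729)))**2 = (704 + 1/(3/(-3 - 27 + 32 + 1458)))**2 = (704 + 1/(3/1460))**2 = (704 + 1460/3)**2 = (3572/3)**2 = 12759184/9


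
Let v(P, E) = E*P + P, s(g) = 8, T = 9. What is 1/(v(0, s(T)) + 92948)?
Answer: 1/92948 ≈ 1.0759e-5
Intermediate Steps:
v(P, E) = P + E*P
1/(v(0, s(T)) + 92948) = 1/(0*(1 + 8) + 92948) = 1/(0*9 + 92948) = 1/(0 + 92948) = 1/92948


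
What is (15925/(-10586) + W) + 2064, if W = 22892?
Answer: 264168291/10586 ≈ 24955.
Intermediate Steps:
(15925/(-10586) + W) + 2064 = (15925/(-10586) + 22892) + 2064 = (15925*(-1/10586) + 22892) + 2064 = (-15925/10586 + 22892) + 2064 = 242318787/10586 + 2064 = 264168291/10586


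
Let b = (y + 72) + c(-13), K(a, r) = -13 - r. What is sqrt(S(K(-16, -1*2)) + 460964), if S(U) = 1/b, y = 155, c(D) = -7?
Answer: 9*sqrt(68860055)/110 ≈ 678.94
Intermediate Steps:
b = 220 (b = (155 + 72) - 7 = 227 - 7 = 220)
S(U) = 1/220
sqrt(S(K(-16, -1*2)) + 460964) = sqrt(1/220 + 460964) = sqrt(101412081/220) = 9*sqrt(68860055)/110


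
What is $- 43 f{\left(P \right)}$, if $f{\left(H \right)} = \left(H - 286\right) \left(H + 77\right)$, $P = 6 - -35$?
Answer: $1243130$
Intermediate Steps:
$P = 41$ ($P = 6 + 35 = 41$)
$f{\left(H \right)} = \left(-286 + H\right) \left(77 + H\right)$
$- 43 f{\left(P \right)} = - 43 \left(-22022 + 41^{2} - 8569\right) = - 43 \left(-22022 + 1681 - 8569\right) = \left(-43\right) \left(-28910\right) = 1243130$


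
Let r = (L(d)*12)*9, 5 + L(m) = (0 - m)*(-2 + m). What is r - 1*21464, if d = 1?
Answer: -21896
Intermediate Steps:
L(m) = -5 - m*(-2 + m) (L(m) = -5 + (0 - m)*(-2 + m) = -5 + (-m)*(-2 + m) = -5 - m*(-2 + m))
r = -432 (r = ((-5 - 1*1² + 2*1)*12)*9 = ((-5 - 1*1 + 2)*12)*9 = ((-5 - 1 + 2)*12)*9 = -4*12*9 = -48*9 = -432)
r - 1*21464 = -432 - 1*21464 = -432 - 21464 = -21896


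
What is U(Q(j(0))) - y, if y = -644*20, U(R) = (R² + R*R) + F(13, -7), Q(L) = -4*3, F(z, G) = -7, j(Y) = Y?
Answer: 13161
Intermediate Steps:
Q(L) = -12
U(R) = -7 + 2*R² (U(R) = (R² + R*R) - 7 = (R² + R²) - 7 = 2*R² - 7 = -7 + 2*R²)
y = -12880
U(Q(j(0))) - y = (-7 + 2*(-12)²) - 1*(-12880) = (-7 + 2*144) + 12880 = (-7 + 288) + 12880 = 281 + 12880 = 13161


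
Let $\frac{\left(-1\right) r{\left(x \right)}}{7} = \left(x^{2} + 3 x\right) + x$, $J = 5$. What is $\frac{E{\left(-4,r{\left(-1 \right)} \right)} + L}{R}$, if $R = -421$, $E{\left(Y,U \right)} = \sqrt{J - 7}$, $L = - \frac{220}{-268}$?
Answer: $- \frac{55}{28207} - \frac{i \sqrt{2}}{421} \approx -0.0019499 - 0.0033592 i$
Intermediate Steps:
$L = \frac{55}{67}$ ($L = \left(-220\right) \left(- \frac{1}{268}\right) = \frac{55}{67} \approx 0.8209$)
$r{\left(x \right)} = - 28 x - 7 x^{2}$ ($r{\left(x \right)} = - 7 \left(\left(x^{2} + 3 x\right) + x\right) = - 7 \left(x^{2} + 4 x\right) = - 28 x - 7 x^{2}$)
$E{\left(Y,U \right)} = i \sqrt{2}$ ($E{\left(Y,U \right)} = \sqrt{5 - 7} = \sqrt{-2} = i \sqrt{2}$)
$\frac{E{\left(-4,r{\left(-1 \right)} \right)} + L}{R} = \frac{i \sqrt{2} + \frac{55}{67}}{-421} = \left(\frac{55}{67} + i \sqrt{2}\right) \left(- \frac{1}{421}\right) = - \frac{55}{28207} - \frac{i \sqrt{2}}{421}$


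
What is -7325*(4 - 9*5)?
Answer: 300325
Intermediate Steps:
-7325*(4 - 9*5) = -7325*(4 - 45) = -7325*(-41) = 300325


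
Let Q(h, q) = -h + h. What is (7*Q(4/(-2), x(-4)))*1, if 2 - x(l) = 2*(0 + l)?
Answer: 0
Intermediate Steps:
x(l) = 2 - 2*l (x(l) = 2 - 2*(0 + l) = 2 - 2*l)
Q(h, q) = 0
(7*Q(4/(-2), x(-4)))*1 = (7*0)*1 = 0*1 = 0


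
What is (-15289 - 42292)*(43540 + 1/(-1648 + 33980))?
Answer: -81058805215261/32332 ≈ -2.5071e+9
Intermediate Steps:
(-15289 - 42292)*(43540 + 1/(-1648 + 33980)) = -57581*(43540 + 1/32332) = -57581*1407735281/32332 = -81058805215261/32332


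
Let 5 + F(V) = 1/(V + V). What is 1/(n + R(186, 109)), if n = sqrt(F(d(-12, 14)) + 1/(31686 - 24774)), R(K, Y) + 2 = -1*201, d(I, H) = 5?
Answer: -7015680/1424352379 - 48*I*sqrt(2540085)/1424352379 ≈ -0.0049255 - 5.3709e-5*I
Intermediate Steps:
F(V) = -5 + 1/(2*V) (F(V) = -5 + 1/(V + V) = -5 + 1/(2*V))
R(K, Y) = -203 (R(K, Y) = -2 - 1*201 = -2 - 201 = -203)
n = I*sqrt(2540085)/720 (n = sqrt((-5 + (1/2)/5) + 1/(31686 - 24774)) = sqrt((-5 + (1/2)*(1/5)) + 1/6912) = sqrt((-5 + 1/10) + 1/6912) = sqrt(-49/10 + 1/6912) = sqrt(-169339/34560) = I*sqrt(2540085)/720 ≈ 2.2136*I)
1/(n + R(186, 109)) = 1/(I*sqrt(2540085)/720 - 203) = 1/(-203 + I*sqrt(2540085)/720)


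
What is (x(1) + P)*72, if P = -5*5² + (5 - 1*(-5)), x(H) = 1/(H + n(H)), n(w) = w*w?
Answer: -8244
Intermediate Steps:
n(w) = w²
x(H) = 1/(H + H²)
P = -115 (P = -5*25 + (5 + 5) = -125 + 10 = -115)
(x(1) + P)*72 = (1/(1*(1 + 1)) - 115)*72 = (1/2 - 115)*72 = (1*(½) - 115)*72 = (½ - 115)*72 = -229/2*72 = -8244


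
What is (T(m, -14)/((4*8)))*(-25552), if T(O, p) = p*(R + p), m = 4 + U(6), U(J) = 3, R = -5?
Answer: -212401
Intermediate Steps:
m = 7 (m = 4 + 3 = 7)
T(O, p) = p*(-5 + p)
(T(m, -14)/((4*8)))*(-25552) = ((-14*(-5 - 14))/((4*8)))*(-25552) = (-14*(-19)/32)*(-25552) = (266*(1/32))*(-25552) = (133/16)*(-25552) = -212401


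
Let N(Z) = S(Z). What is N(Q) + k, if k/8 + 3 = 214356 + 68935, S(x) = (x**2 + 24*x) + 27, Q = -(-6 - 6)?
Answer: 2266763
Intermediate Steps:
Q = 12 (Q = -1*(-12) = 12)
S(x) = 27 + x**2 + 24*x
N(Z) = 27 + Z**2 + 24*Z
k = 2266304 (k = -24 + 8*(214356 + 68935) = -24 + 8*283291 = -24 + 2266328 = 2266304)
N(Q) + k = (27 + 12**2 + 24*12) + 2266304 = (27 + 144 + 288) + 2266304 = 459 + 2266304 = 2266763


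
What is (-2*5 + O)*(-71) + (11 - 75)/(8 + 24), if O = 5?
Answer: 353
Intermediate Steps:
(-2*5 + O)*(-71) + (11 - 75)/(8 + 24) = (-2*5 + 5)*(-71) + (11 - 75)/(8 + 24) = (-10 + 5)*(-71) - 64/32 = -5*(-71) - 64*1/32 = 355 - 2 = 353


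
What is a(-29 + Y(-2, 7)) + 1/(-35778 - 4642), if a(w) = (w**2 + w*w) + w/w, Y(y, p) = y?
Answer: 77727659/40420 ≈ 1923.0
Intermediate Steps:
a(w) = 1 + 2*w**2 (a(w) = (w**2 + w**2) + 1 = 2*w**2 + 1 = 1 + 2*w**2)
a(-29 + Y(-2, 7)) + 1/(-35778 - 4642) = (1 + 2*(-29 - 2)**2) + 1/(-35778 - 4642) = (1 + 2*(-31)**2) + 1/(-40420) = (1 + 2*961) - 1/40420 = (1 + 1922) - 1/40420 = 1923 - 1/40420 = 77727659/40420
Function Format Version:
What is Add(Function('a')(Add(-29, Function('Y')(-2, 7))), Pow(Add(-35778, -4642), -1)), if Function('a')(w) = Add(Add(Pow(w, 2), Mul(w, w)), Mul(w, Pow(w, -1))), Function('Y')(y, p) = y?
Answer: Rational(77727659, 40420) ≈ 1923.0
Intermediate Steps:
Function('a')(w) = Add(1, Mul(2, Pow(w, 2))) (Function('a')(w) = Add(Add(Pow(w, 2), Pow(w, 2)), 1) = Add(Mul(2, Pow(w, 2)), 1) = Add(1, Mul(2, Pow(w, 2))))
Add(Function('a')(Add(-29, Function('Y')(-2, 7))), Pow(Add(-35778, -4642), -1)) = Add(Add(1, Mul(2, Pow(Add(-29, -2), 2))), Pow(Add(-35778, -4642), -1)) = Add(Add(1, Mul(2, Pow(-31, 2))), Pow(-40420, -1)) = Add(Add(1, Mul(2, 961)), Rational(-1, 40420)) = Add(Add(1, 1922), Rational(-1, 40420)) = Add(1923, Rational(-1, 40420)) = Rational(77727659, 40420)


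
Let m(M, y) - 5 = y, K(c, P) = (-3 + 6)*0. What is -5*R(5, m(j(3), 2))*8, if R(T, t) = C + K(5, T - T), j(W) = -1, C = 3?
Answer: -120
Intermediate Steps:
K(c, P) = 0 (K(c, P) = 3*0 = 0)
m(M, y) = 5 + y
R(T, t) = 3 (R(T, t) = 3 + 0 = 3)
-5*R(5, m(j(3), 2))*8 = -5*3*8 = -15*8 = -120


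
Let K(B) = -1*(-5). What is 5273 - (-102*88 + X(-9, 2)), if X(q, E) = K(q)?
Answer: 14244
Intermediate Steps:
K(B) = 5
X(q, E) = 5
5273 - (-102*88 + X(-9, 2)) = 5273 - (-102*88 + 5) = 5273 - (-8976 + 5) = 5273 - 1*(-8971) = 5273 + 8971 = 14244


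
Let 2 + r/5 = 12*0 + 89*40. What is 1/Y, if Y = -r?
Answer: -1/17790 ≈ -5.6211e-5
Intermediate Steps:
r = 17790 (r = -10 + 5*(12*0 + 89*40) = -10 + 5*(0 + 3560) = -10 + 5*3560 = -10 + 17800 = 17790)
Y = -17790 (Y = -1*17790 = -17790)
1/Y = 1/(-17790) = -1/17790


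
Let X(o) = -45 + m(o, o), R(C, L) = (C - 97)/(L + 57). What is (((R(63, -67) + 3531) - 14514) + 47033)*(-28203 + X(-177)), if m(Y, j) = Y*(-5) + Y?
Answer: -992910636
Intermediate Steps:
R(C, L) = (-97 + C)/(57 + L)
m(Y, j) = -4*Y (m(Y, j) = -5*Y + Y = -4*Y)
X(o) = -45 - 4*o
(((R(63, -67) + 3531) - 14514) + 47033)*(-28203 + X(-177)) = ((((-97 + 63)/(57 - 67) + 3531) - 14514) + 47033)*(-28203 + (-45 - 4*(-177))) = (((-34/(-10) + 3531) - 14514) + 47033)*(-28203 + (-45 + 708)) = (((-⅒*(-34) + 3531) - 14514) + 47033)*(-28203 + 663) = (((17/5 + 3531) - 14514) + 47033)*(-27540) = ((17672/5 - 14514) + 47033)*(-27540) = (-54898/5 + 47033)*(-27540) = (180267/5)*(-27540) = -992910636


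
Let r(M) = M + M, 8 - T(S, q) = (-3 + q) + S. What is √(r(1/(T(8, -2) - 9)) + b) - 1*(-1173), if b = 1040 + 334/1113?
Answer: 1173 + √5152288470/2226 ≈ 1205.2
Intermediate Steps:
T(S, q) = 11 - S - q (T(S, q) = 8 - ((-3 + q) + S) = 8 - (-3 + S + q) = 8 + (3 - S - q) = 11 - S - q)
r(M) = 2*M
b = 1157854/1113 (b = 1040 + 334*(1/1113) = 1040 + 334/1113 = 1157854/1113 ≈ 1040.3)
√(r(1/(T(8, -2) - 9)) + b) - 1*(-1173) = √(2/((11 - 1*8 - 1*(-2)) - 9) + 1157854/1113) - 1*(-1173) = √(2/((11 - 8 + 2) - 9) + 1157854/1113) + 1173 = √(2/(5 - 9) + 1157854/1113) + 1173 = √(2/(-4) + 1157854/1113) + 1173 = √(2*(-¼) + 1157854/1113) + 1173 = √(-½ + 1157854/1113) + 1173 = √(2314595/2226) + 1173 = √5152288470/2226 + 1173 = 1173 + √5152288470/2226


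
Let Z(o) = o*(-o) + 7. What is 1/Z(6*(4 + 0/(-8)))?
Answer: -1/569 ≈ -0.0017575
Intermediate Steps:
Z(o) = 7 - o² (Z(o) = -o² + 7 = 7 - o²)
1/Z(6*(4 + 0/(-8))) = 1/(7 - (6*(4 + 0/(-8)))²) = 1/(7 - (6*(4 + 0*(-⅛)))²) = 1/(7 - (6*(4 + 0))²) = 1/(7 - (6*4)²) = 1/(7 - 1*24²) = 1/(7 - 1*576) = 1/(7 - 576) = 1/(-569) = -1/569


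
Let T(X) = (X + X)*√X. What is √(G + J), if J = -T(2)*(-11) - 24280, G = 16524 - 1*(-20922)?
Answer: √(13166 + 44*√2) ≈ 115.01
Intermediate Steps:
T(X) = 2*X^(3/2) (T(X) = (2*X)*√X = 2*X^(3/2))
G = 37446 (G = 16524 + 20922 = 37446)
J = -24280 + 44*√2 (J = -2*2^(3/2)*(-11) - 24280 = -2*2*√2*(-11) - 24280 = -4*√2*(-11) - 24280 = 44*√2 - 24280 = -24280 + 44*√2 ≈ -24218.)
√(G + J) = √(37446 + (-24280 + 44*√2)) = √(13166 + 44*√2)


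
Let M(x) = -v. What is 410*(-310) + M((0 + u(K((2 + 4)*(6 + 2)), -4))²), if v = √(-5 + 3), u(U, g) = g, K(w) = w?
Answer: -127100 - I*√2 ≈ -1.271e+5 - 1.4142*I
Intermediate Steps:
v = I*√2 (v = √(-2) = I*√2 ≈ 1.4142*I)
M(x) = -I*√2
410*(-310) + M((0 + u(K((2 + 4)*(6 + 2)), -4))²) = 410*(-310) - I*√2 = -127100 - I*√2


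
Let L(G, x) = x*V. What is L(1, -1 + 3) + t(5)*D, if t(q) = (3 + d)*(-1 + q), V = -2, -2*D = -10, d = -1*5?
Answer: -44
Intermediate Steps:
d = -5
D = 5 (D = -1/2*(-10) = 5)
L(G, x) = -2*x (L(G, x) = x*(-2) = -2*x)
t(q) = 2 - 2*q (t(q) = (3 - 5)*(-1 + q) = -2*(-1 + q) = 2 - 2*q)
L(1, -1 + 3) + t(5)*D = -2*(-1 + 3) + (2 - 2*5)*5 = -2*2 + (2 - 10)*5 = -4 - 8*5 = -4 - 40 = -44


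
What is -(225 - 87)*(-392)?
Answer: 54096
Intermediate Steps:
-(225 - 87)*(-392) = -138*(-392) = -1*(-54096) = 54096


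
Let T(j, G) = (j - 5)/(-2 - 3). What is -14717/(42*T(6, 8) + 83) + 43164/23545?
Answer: -1716458653/8782285 ≈ -195.45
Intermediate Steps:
T(j, G) = 1 - j/5 (T(j, G) = (-5 + j)/(-5) = (-5 + j)*(-1/5) = 1 - j/5)
-14717/(42*T(6, 8) + 83) + 43164/23545 = -14717/(42*(1 - 1/5*6) + 83) + 43164/23545 = -14717/(42*(1 - 6/5) + 83) + 43164*(1/23545) = -14717/(42*(-1/5) + 83) + 43164/23545 = -14717/(-42/5 + 83) + 43164/23545 = -14717/373/5 + 43164/23545 = -14717*5/373 + 43164/23545 = -73585/373 + 43164/23545 = -1716458653/8782285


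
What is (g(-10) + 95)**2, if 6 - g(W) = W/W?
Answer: 10000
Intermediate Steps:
g(W) = 5 (g(W) = 6 - W/W = 6 - 1*1 = 6 - 1 = 5)
(g(-10) + 95)**2 = (5 + 95)**2 = 100**2 = 10000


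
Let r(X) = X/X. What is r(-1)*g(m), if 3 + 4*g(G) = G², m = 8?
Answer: 61/4 ≈ 15.250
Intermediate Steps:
r(X) = 1
g(G) = -¾ + G²/4
r(-1)*g(m) = 1*(-¾ + (¼)*8²) = 1*(-¾ + (¼)*64) = 1*(-¾ + 16) = 1*(61/4) = 61/4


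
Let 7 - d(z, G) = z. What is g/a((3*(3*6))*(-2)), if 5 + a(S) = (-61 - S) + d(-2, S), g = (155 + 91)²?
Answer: 20172/17 ≈ 1186.6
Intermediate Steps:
d(z, G) = 7 - z
g = 60516 (g = 246² = 60516)
a(S) = -57 - S (a(S) = -5 + ((-61 - S) + (7 - 1*(-2))) = -5 + ((-61 - S) + (7 + 2)) = -5 + ((-61 - S) + 9) = -5 + (-52 - S) = -57 - S)
g/a((3*(3*6))*(-2)) = 60516/(-57 - 3*(3*6)*(-2)) = 60516/(-57 - 3*18*(-2)) = 60516/(-57 - 54*(-2)) = 60516/(-57 - 1*(-108)) = 60516/(-57 + 108) = 60516/51 = 60516*(1/51) = 20172/17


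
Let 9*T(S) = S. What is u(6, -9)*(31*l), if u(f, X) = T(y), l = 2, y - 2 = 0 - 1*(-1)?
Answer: 62/3 ≈ 20.667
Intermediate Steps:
y = 3 (y = 2 + (0 - 1*(-1)) = 2 + (0 + 1) = 2 + 1 = 3)
T(S) = S/9
u(f, X) = ⅓ (u(f, X) = (⅑)*3 = ⅓)
u(6, -9)*(31*l) = (31*2)/3 = (⅓)*62 = 62/3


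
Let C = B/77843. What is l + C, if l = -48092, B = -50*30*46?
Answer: -3743694556/77843 ≈ -48093.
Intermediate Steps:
B = -69000 (B = -1500*46 = -69000)
C = -69000/77843 ≈ -0.88640
l + C = -48092 - 69000/77843 = -3743694556/77843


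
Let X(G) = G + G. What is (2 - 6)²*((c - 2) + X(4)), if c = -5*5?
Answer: -304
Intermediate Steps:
c = -25
X(G) = 2*G
(2 - 6)²*((c - 2) + X(4)) = (2 - 6)²*((-25 - 2) + 2*4) = (-4)²*(-27 + 8) = 16*(-19) = -304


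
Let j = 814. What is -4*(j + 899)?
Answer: -6852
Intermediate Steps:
-4*(j + 899) = -4*(814 + 899) = -4*1713 = -6852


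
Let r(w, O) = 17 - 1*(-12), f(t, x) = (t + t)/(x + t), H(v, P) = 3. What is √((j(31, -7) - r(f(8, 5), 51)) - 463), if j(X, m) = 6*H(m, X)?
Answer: I*√474 ≈ 21.772*I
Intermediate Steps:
f(t, x) = 2*t/(t + x) (f(t, x) = (2*t)/(t + x) = 2*t/(t + x))
j(X, m) = 18 (j(X, m) = 6*3 = 18)
r(w, O) = 29 (r(w, O) = 17 + 12 = 29)
√((j(31, -7) - r(f(8, 5), 51)) - 463) = √((18 - 1*29) - 463) = √((18 - 29) - 463) = √(-11 - 463) = √(-474) = I*√474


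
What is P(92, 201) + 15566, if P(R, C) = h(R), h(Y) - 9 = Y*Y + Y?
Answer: 24131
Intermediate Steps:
h(Y) = 9 + Y + Y**2 (h(Y) = 9 + (Y*Y + Y) = 9 + (Y**2 + Y) = 9 + (Y + Y**2) = 9 + Y + Y**2)
P(R, C) = 9 + R + R**2
P(92, 201) + 15566 = (9 + 92 + 92**2) + 15566 = (9 + 92 + 8464) + 15566 = 8565 + 15566 = 24131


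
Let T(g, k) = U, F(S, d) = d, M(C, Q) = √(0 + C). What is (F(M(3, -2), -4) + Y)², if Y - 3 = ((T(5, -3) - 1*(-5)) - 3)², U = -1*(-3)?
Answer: 576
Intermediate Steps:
M(C, Q) = √C
U = 3
T(g, k) = 3
Y = 28 (Y = 3 + ((3 - 1*(-5)) - 3)² = 3 + ((3 + 5) - 3)² = 3 + (8 - 3)² = 3 + 5² = 3 + 25 = 28)
(F(M(3, -2), -4) + Y)² = (-4 + 28)² = 24² = 576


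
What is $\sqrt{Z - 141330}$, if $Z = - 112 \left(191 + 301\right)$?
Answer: $3 i \sqrt{21826} \approx 443.21 i$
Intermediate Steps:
$Z = -55104$ ($Z = \left(-112\right) 492 = -55104$)
$\sqrt{Z - 141330} = \sqrt{-55104 - 141330} = \sqrt{-196434} = 3 i \sqrt{21826}$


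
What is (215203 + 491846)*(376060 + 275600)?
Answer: 460755551340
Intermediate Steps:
(215203 + 491846)*(376060 + 275600) = 707049*651660 = 460755551340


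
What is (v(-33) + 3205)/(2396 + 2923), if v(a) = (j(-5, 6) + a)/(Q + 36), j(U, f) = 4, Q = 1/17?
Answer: 654724/1086849 ≈ 0.60241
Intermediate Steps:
Q = 1/17 ≈ 0.058824
v(a) = 68/613 + 17*a/613 (v(a) = (4 + a)/(1/17 + 36) = (4 + a)/(613/17) = (4 + a)*(17/613) = 68/613 + 17*a/613)
(v(-33) + 3205)/(2396 + 2923) = ((68/613 + (17/613)*(-33)) + 3205)/(2396 + 2923) = ((68/613 - 561/613) + 3205)/5319 = (-493/613 + 3205)*(1/5319) = (1964172/613)*(1/5319) = 654724/1086849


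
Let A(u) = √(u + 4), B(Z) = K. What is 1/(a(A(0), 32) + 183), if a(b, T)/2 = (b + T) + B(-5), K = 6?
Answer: 1/263 ≈ 0.0038023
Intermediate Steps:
B(Z) = 6
A(u) = √(4 + u)
a(b, T) = 12 + 2*T + 2*b (a(b, T) = 2*((b + T) + 6) = 2*((T + b) + 6) = 2*(6 + T + b) = 12 + 2*T + 2*b)
1/(a(A(0), 32) + 183) = 1/((12 + 2*32 + 2*√(4 + 0)) + 183) = 1/((12 + 64 + 2*√4) + 183) = 1/((12 + 64 + 2*2) + 183) = 1/((12 + 64 + 4) + 183) = 1/(80 + 183) = 1/263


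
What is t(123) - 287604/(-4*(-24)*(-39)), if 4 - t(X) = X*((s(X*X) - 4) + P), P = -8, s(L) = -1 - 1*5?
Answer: 238661/104 ≈ 2294.8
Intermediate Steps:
s(L) = -6 (s(L) = -1 - 5 = -6)
t(X) = 4 + 18*X (t(X) = 4 - X*((-6 - 4) - 8) = 4 - X*(-10 - 8) = 4 - X*(-18) = 4 - (-18)*X = 4 + 18*X)
t(123) - 287604/(-4*(-24)*(-39)) = (4 + 18*123) - 287604/(-4*(-24)*(-39)) = (4 + 2214) - 287604/(96*(-39)) = 2218 - 287604/(-3744) = 2218 - 287604*(-1)/3744 = 2218 - 1*(-7989/104) = 2218 + 7989/104 = 238661/104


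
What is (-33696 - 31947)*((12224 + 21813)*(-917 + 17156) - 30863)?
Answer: -36280622215140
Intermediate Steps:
(-33696 - 31947)*((12224 + 21813)*(-917 + 17156) - 30863) = -65643*(34037*16239 - 30863) = -65643*(552726843 - 30863) = -65643*552695980 = -36280622215140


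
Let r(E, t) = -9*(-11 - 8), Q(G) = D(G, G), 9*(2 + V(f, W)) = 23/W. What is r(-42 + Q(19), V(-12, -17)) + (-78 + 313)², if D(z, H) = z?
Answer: 55396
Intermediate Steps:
V(f, W) = -2 + 23/(9*W) (V(f, W) = -2 + (23/W)/9 = -2 + 23/(9*W))
Q(G) = G
r(E, t) = 171 (r(E, t) = -9*(-19) = 171)
r(-42 + Q(19), V(-12, -17)) + (-78 + 313)² = 171 + (-78 + 313)² = 171 + 235² = 171 + 55225 = 55396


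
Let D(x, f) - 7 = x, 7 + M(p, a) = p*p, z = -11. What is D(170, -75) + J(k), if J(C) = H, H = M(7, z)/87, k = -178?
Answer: 5147/29 ≈ 177.48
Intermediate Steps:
M(p, a) = -7 + p² (M(p, a) = -7 + p*p = -7 + p²)
D(x, f) = 7 + x
H = 14/29 (H = (-7 + 7²)/87 = (-7 + 49)*(1/87) = 42*(1/87) = 14/29 ≈ 0.48276)
J(C) = 14/29
D(170, -75) + J(k) = (7 + 170) + 14/29 = 177 + 14/29 = 5147/29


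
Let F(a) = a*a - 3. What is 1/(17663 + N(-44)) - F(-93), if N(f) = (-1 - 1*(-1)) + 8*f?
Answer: -149670905/17311 ≈ -8646.0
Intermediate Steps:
F(a) = -3 + a² (F(a) = a² - 3 = -3 + a²)
N(f) = 8*f (N(f) = (-1 + 1) + 8*f = 0 + 8*f = 8*f)
1/(17663 + N(-44)) - F(-93) = 1/(17663 + 8*(-44)) - (-3 + (-93)²) = 1/(17663 - 352) - (-3 + 8649) = 1/17311 - 1*8646 = 1/17311 - 8646 = -149670905/17311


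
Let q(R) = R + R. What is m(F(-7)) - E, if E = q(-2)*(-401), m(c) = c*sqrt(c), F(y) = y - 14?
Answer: -1604 - 21*I*sqrt(21) ≈ -1604.0 - 96.234*I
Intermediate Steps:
q(R) = 2*R
F(y) = -14 + y
m(c) = c**(3/2)
E = 1604 (E = (2*(-2))*(-401) = -4*(-401) = 1604)
m(F(-7)) - E = (-14 - 7)**(3/2) - 1*1604 = (-21)**(3/2) - 1604 = -21*I*sqrt(21) - 1604 = -1604 - 21*I*sqrt(21)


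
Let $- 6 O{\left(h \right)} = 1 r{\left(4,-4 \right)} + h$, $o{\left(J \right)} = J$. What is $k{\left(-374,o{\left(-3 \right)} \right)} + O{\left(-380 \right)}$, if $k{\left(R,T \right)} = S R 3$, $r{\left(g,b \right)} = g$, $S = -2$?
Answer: $\frac{6920}{3} \approx 2306.7$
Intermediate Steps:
$k{\left(R,T \right)} = - 6 R$ ($k{\left(R,T \right)} = - 2 R 3 = - 6 R$)
$O{\left(h \right)} = - \frac{2}{3} - \frac{h}{6}$ ($O{\left(h \right)} = - \frac{1 \cdot 4 + h}{6} = - \frac{4 + h}{6} = - \frac{2}{3} - \frac{h}{6}$)
$k{\left(-374,o{\left(-3 \right)} \right)} + O{\left(-380 \right)} = \left(-6\right) \left(-374\right) - - \frac{188}{3} = 2244 + \left(- \frac{2}{3} + \frac{190}{3}\right) = 2244 + \frac{188}{3} = \frac{6920}{3}$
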